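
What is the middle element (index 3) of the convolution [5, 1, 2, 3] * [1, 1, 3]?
Use y[k] = Σ_i a[i]·b[k-i] at k=3. y[3] = 1×3 + 2×1 + 3×1 = 8

8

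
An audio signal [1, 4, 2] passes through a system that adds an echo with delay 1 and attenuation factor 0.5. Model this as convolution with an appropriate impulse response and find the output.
Direct-path + delayed-attenuated-path model → impulse response h = [1, 0.5] (1 at lag 0, 0.5 at lag 1). Output y[n] = x[n] + 0.5·x[n - 1] (with x[n] = 0 outside 0..2): y[0] = 1 + 0.5×0 = 1; y[1] = 4 + 0.5×1 = 4.5; y[2] = 2 + 0.5×4 = 4.0; y[3] = 0 + 0.5×2 = 1.0. So y = [1, 4.5, 4.0, 1.0]

[1, 4.5, 4.0, 1.0]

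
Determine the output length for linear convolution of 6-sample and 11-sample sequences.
Linear/full convolution length: m + n - 1 = 6 + 11 - 1 = 16

16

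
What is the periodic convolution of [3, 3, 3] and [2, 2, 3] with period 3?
Use y[k] = Σ_j a[j]·b[(k-j) mod 3]. y[0] = 3×2 + 3×3 + 3×2 = 21; y[1] = 3×2 + 3×2 + 3×3 = 21; y[2] = 3×3 + 3×2 + 3×2 = 21. Result: [21, 21, 21]

[21, 21, 21]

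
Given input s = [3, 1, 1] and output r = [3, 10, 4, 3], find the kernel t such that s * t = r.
Output length 4 = len(s) + len(t) - 1 ⇒ len(t) = 2. Solve t forward using t[k] = (r[k] - Σ_{i≥1} s[i]·t[k-i]) / s[0]: t[0] = r[0] / s[0] = 3 / 3 = 1; t[1] = (r[1] - 1×1) / s[0] = (10 - 1×1) / 3 = 3. So t = [1, 3]. Forward-check [3, 1, 1] * [1, 3]: r[0] = 3×1 = 3; r[1] = 3×3 + 1×1 = 10; r[2] = 1×3 + 1×1 = 4; r[3] = 1×3 = 3 → [3, 10, 4, 3] ✓

[1, 3]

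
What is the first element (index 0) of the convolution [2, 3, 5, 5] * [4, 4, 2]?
Use y[k] = Σ_i a[i]·b[k-i] at k=0. y[0] = 2×4 = 8

8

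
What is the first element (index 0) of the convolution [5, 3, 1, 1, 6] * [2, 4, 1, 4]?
Use y[k] = Σ_i a[i]·b[k-i] at k=0. y[0] = 5×2 = 10

10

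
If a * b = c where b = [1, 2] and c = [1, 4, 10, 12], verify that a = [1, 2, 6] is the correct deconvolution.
Forward-compute [1, 2, 6] * [1, 2]: c[0] = 1×1 = 1; c[1] = 1×2 + 2×1 = 4; c[2] = 2×2 + 6×1 = 10; c[3] = 6×2 = 12 → [1, 4, 10, 12]. Matches given c = [1, 4, 10, 12], so verified.

Verified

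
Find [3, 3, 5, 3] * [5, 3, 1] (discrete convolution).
y[0] = 3×5 = 15; y[1] = 3×3 + 3×5 = 24; y[2] = 3×1 + 3×3 + 5×5 = 37; y[3] = 3×1 + 5×3 + 3×5 = 33; y[4] = 5×1 + 3×3 = 14; y[5] = 3×1 = 3

[15, 24, 37, 33, 14, 3]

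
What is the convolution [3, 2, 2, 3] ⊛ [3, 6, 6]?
y[0] = 3×3 = 9; y[1] = 3×6 + 2×3 = 24; y[2] = 3×6 + 2×6 + 2×3 = 36; y[3] = 2×6 + 2×6 + 3×3 = 33; y[4] = 2×6 + 3×6 = 30; y[5] = 3×6 = 18

[9, 24, 36, 33, 30, 18]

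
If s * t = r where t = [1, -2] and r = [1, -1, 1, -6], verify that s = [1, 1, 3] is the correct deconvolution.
Forward-compute [1, 1, 3] * [1, -2]: r[0] = 1×1 = 1; r[1] = 1×-2 + 1×1 = -1; r[2] = 1×-2 + 3×1 = 1; r[3] = 3×-2 = -6 → [1, -1, 1, -6]. Matches given r = [1, -1, 1, -6], so verified.

Verified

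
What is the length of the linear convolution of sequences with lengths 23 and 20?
Linear/full convolution length: m + n - 1 = 23 + 20 - 1 = 42

42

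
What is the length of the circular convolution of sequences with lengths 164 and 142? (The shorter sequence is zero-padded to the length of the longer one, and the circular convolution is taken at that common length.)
Circular convolution (zero-padding the shorter input) has length max(m, n) = max(164, 142) = 164

164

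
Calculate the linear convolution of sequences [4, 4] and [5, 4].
y[0] = 4×5 = 20; y[1] = 4×4 + 4×5 = 36; y[2] = 4×4 = 16

[20, 36, 16]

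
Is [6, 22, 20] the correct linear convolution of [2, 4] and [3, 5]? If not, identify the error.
Recompute linear convolution of [2, 4] and [3, 5]: y[0] = 2×3 = 6; y[1] = 2×5 + 4×3 = 22; y[2] = 4×5 = 20 → [6, 22, 20]. Given [6, 22, 20] matches, so answer: Yes

Yes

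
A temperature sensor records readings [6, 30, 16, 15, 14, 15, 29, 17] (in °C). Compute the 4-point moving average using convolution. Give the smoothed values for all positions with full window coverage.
4-point moving average kernel = [1, 1, 1, 1]. Apply in 'valid' mode (full window coverage): avg[0] = (6 + 30 + 16 + 15) / 4 = 16.75; avg[1] = (30 + 16 + 15 + 14) / 4 = 18.75; avg[2] = (16 + 15 + 14 + 15) / 4 = 15.0; avg[3] = (15 + 14 + 15 + 29) / 4 = 18.25; avg[4] = (14 + 15 + 29 + 17) / 4 = 18.75. Smoothed values: [16.75, 18.75, 15.0, 18.25, 18.75]

[16.75, 18.75, 15.0, 18.25, 18.75]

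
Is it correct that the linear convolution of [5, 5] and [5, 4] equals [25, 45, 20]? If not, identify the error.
Recompute linear convolution of [5, 5] and [5, 4]: y[0] = 5×5 = 25; y[1] = 5×4 + 5×5 = 45; y[2] = 5×4 = 20 → [25, 45, 20]. Given [25, 45, 20] matches, so answer: Yes

Yes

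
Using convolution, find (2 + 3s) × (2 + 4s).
Ascending coefficients: a = [2, 3], b = [2, 4]. c[0] = 2×2 = 4; c[1] = 2×4 + 3×2 = 14; c[2] = 3×4 = 12. Result coefficients: [4, 14, 12] → 4 + 14s + 12s^2

4 + 14s + 12s^2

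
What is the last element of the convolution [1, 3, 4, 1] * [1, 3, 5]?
Use y[k] = Σ_i a[i]·b[k-i] at k=5. y[5] = 1×5 = 5

5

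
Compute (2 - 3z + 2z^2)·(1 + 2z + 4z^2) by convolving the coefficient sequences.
Ascending coefficients: a = [2, -3, 2], b = [1, 2, 4]. c[0] = 2×1 = 2; c[1] = 2×2 + -3×1 = 1; c[2] = 2×4 + -3×2 + 2×1 = 4; c[3] = -3×4 + 2×2 = -8; c[4] = 2×4 = 8. Result coefficients: [2, 1, 4, -8, 8] → 2 + z + 4z^2 - 8z^3 + 8z^4

2 + z + 4z^2 - 8z^3 + 8z^4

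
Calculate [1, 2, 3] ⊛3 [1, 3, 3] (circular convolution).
Use y[k] = Σ_j s[j]·t[(k-j) mod 3]. y[0] = 1×1 + 2×3 + 3×3 = 16; y[1] = 1×3 + 2×1 + 3×3 = 14; y[2] = 1×3 + 2×3 + 3×1 = 12. Result: [16, 14, 12]

[16, 14, 12]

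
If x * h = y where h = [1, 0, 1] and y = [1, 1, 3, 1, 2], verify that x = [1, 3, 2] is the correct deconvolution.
Forward-compute [1, 3, 2] * [1, 0, 1]: y[0] = 1×1 = 1; y[1] = 1×0 + 3×1 = 3; y[2] = 1×1 + 3×0 + 2×1 = 3; y[3] = 3×1 + 2×0 = 3; y[4] = 2×1 = 2 → [1, 3, 3, 3, 2]. Does not match given y = [1, 1, 3, 1, 2].

Not verified. [1, 3, 2] * [1, 0, 1] = [1, 3, 3, 3, 2], which differs from [1, 1, 3, 1, 2] at index 1.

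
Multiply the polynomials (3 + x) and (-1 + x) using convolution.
Ascending coefficients: a = [3, 1], b = [-1, 1]. c[0] = 3×-1 = -3; c[1] = 3×1 + 1×-1 = 2; c[2] = 1×1 = 1. Result coefficients: [-3, 2, 1] → -3 + 2x + x^2

-3 + 2x + x^2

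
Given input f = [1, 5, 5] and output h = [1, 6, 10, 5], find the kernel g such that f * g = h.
Output length 4 = len(f) + len(g) - 1 ⇒ len(g) = 2. Solve g forward using g[k] = (h[k] - Σ_{i≥1} f[i]·g[k-i]) / f[0]: g[0] = h[0] / f[0] = 1 / 1 = 1; g[1] = (h[1] - 5×1) / f[0] = (6 - 5×1) / 1 = 1. So g = [1, 1]. Forward-check [1, 5, 5] * [1, 1]: h[0] = 1×1 = 1; h[1] = 1×1 + 5×1 = 6; h[2] = 5×1 + 5×1 = 10; h[3] = 5×1 = 5 → [1, 6, 10, 5] ✓

[1, 1]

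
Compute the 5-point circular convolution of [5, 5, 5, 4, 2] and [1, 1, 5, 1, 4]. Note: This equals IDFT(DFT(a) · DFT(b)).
Either evaluate y[k] = Σ_j a[j]·b[(k-j) mod 5] directly, or use IDFT(DFT(a) · DFT(b)). y[0] = 5×1 + 5×4 + 5×1 + 4×5 + 2×1 = 52; y[1] = 5×1 + 5×1 + 5×4 + 4×1 + 2×5 = 44; y[2] = 5×5 + 5×1 + 5×1 + 4×4 + 2×1 = 53; y[3] = 5×1 + 5×5 + 5×1 + 4×1 + 2×4 = 47; y[4] = 5×4 + 5×1 + 5×5 + 4×1 + 2×1 = 56. Result: [52, 44, 53, 47, 56]

[52, 44, 53, 47, 56]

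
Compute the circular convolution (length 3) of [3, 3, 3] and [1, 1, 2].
Use y[k] = Σ_j x[j]·h[(k-j) mod 3]. y[0] = 3×1 + 3×2 + 3×1 = 12; y[1] = 3×1 + 3×1 + 3×2 = 12; y[2] = 3×2 + 3×1 + 3×1 = 12. Result: [12, 12, 12]

[12, 12, 12]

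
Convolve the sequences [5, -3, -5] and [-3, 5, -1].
y[0] = 5×-3 = -15; y[1] = 5×5 + -3×-3 = 34; y[2] = 5×-1 + -3×5 + -5×-3 = -5; y[3] = -3×-1 + -5×5 = -22; y[4] = -5×-1 = 5

[-15, 34, -5, -22, 5]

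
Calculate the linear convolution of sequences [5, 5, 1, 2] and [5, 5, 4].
y[0] = 5×5 = 25; y[1] = 5×5 + 5×5 = 50; y[2] = 5×4 + 5×5 + 1×5 = 50; y[3] = 5×4 + 1×5 + 2×5 = 35; y[4] = 1×4 + 2×5 = 14; y[5] = 2×4 = 8

[25, 50, 50, 35, 14, 8]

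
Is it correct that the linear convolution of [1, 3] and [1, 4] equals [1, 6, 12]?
Recompute linear convolution of [1, 3] and [1, 4]: y[0] = 1×1 = 1; y[1] = 1×4 + 3×1 = 7; y[2] = 3×4 = 12 → [1, 7, 12]. Compare to given [1, 6, 12]: they differ at index 1: given 6, correct 7, so answer: No

No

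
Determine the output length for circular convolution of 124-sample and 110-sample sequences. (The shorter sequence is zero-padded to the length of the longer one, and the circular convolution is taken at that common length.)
Circular convolution (zero-padding the shorter input) has length max(m, n) = max(124, 110) = 124

124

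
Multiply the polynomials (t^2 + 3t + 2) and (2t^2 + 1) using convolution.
Ascending coefficients: a = [2, 3, 1], b = [1, 0, 2]. c[0] = 2×1 = 2; c[1] = 2×0 + 3×1 = 3; c[2] = 2×2 + 3×0 + 1×1 = 5; c[3] = 3×2 + 1×0 = 6; c[4] = 1×2 = 2. Result coefficients: [2, 3, 5, 6, 2] → 2t^4 + 6t^3 + 5t^2 + 3t + 2

2t^4 + 6t^3 + 5t^2 + 3t + 2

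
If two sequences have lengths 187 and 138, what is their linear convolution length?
Linear/full convolution length: m + n - 1 = 187 + 138 - 1 = 324

324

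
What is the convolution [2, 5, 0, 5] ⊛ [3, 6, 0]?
y[0] = 2×3 = 6; y[1] = 2×6 + 5×3 = 27; y[2] = 2×0 + 5×6 + 0×3 = 30; y[3] = 5×0 + 0×6 + 5×3 = 15; y[4] = 0×0 + 5×6 = 30; y[5] = 5×0 = 0

[6, 27, 30, 15, 30, 0]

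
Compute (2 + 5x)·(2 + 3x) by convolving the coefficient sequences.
Ascending coefficients: a = [2, 5], b = [2, 3]. c[0] = 2×2 = 4; c[1] = 2×3 + 5×2 = 16; c[2] = 5×3 = 15. Result coefficients: [4, 16, 15] → 4 + 16x + 15x^2

4 + 16x + 15x^2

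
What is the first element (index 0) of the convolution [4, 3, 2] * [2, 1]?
Use y[k] = Σ_i a[i]·b[k-i] at k=0. y[0] = 4×2 = 8

8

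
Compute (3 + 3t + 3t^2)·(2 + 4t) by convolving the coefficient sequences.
Ascending coefficients: a = [3, 3, 3], b = [2, 4]. c[0] = 3×2 = 6; c[1] = 3×4 + 3×2 = 18; c[2] = 3×4 + 3×2 = 18; c[3] = 3×4 = 12. Result coefficients: [6, 18, 18, 12] → 6 + 18t + 18t^2 + 12t^3

6 + 18t + 18t^2 + 12t^3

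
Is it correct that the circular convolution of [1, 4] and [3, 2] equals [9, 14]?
Recompute circular convolution of [1, 4] and [3, 2]: y[0] = 1×3 + 4×2 = 11; y[1] = 1×2 + 4×3 = 14 → [11, 14]. Compare to given [9, 14]: they differ at index 0: given 9, correct 11, so answer: No

No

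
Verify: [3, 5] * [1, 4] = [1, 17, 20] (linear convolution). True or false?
Recompute linear convolution of [3, 5] and [1, 4]: y[0] = 3×1 = 3; y[1] = 3×4 + 5×1 = 17; y[2] = 5×4 = 20 → [3, 17, 20]. Compare to given [1, 17, 20]: they differ at index 0: given 1, correct 3, so answer: No

No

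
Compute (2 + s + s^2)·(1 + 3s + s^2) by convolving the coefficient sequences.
Ascending coefficients: a = [2, 1, 1], b = [1, 3, 1]. c[0] = 2×1 = 2; c[1] = 2×3 + 1×1 = 7; c[2] = 2×1 + 1×3 + 1×1 = 6; c[3] = 1×1 + 1×3 = 4; c[4] = 1×1 = 1. Result coefficients: [2, 7, 6, 4, 1] → 2 + 7s + 6s^2 + 4s^3 + s^4

2 + 7s + 6s^2 + 4s^3 + s^4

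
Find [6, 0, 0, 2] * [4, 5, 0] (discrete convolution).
y[0] = 6×4 = 24; y[1] = 6×5 + 0×4 = 30; y[2] = 6×0 + 0×5 + 0×4 = 0; y[3] = 0×0 + 0×5 + 2×4 = 8; y[4] = 0×0 + 2×5 = 10; y[5] = 2×0 = 0

[24, 30, 0, 8, 10, 0]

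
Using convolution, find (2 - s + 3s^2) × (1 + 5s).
Ascending coefficients: a = [2, -1, 3], b = [1, 5]. c[0] = 2×1 = 2; c[1] = 2×5 + -1×1 = 9; c[2] = -1×5 + 3×1 = -2; c[3] = 3×5 = 15. Result coefficients: [2, 9, -2, 15] → 2 + 9s - 2s^2 + 15s^3

2 + 9s - 2s^2 + 15s^3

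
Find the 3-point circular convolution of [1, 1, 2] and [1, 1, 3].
Use y[k] = Σ_j s[j]·t[(k-j) mod 3]. y[0] = 1×1 + 1×3 + 2×1 = 6; y[1] = 1×1 + 1×1 + 2×3 = 8; y[2] = 1×3 + 1×1 + 2×1 = 6. Result: [6, 8, 6]

[6, 8, 6]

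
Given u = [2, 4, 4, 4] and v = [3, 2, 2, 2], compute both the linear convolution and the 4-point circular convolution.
Linear: y_lin[0] = 2×3 = 6; y_lin[1] = 2×2 + 4×3 = 16; y_lin[2] = 2×2 + 4×2 + 4×3 = 24; y_lin[3] = 2×2 + 4×2 + 4×2 + 4×3 = 32; y_lin[4] = 4×2 + 4×2 + 4×2 = 24; y_lin[5] = 4×2 + 4×2 = 16; y_lin[6] = 4×2 = 8 → [6, 16, 24, 32, 24, 16, 8]. Circular (length 4): y[0] = 2×3 + 4×2 + 4×2 + 4×2 = 30; y[1] = 2×2 + 4×3 + 4×2 + 4×2 = 32; y[2] = 2×2 + 4×2 + 4×3 + 4×2 = 32; y[3] = 2×2 + 4×2 + 4×2 + 4×3 = 32 → [30, 32, 32, 32]

Linear: [6, 16, 24, 32, 24, 16, 8], Circular: [30, 32, 32, 32]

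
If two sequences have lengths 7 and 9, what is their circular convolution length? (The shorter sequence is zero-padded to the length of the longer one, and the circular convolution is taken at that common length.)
Circular convolution (zero-padding the shorter input) has length max(m, n) = max(7, 9) = 9

9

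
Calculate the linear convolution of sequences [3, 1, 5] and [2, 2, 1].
y[0] = 3×2 = 6; y[1] = 3×2 + 1×2 = 8; y[2] = 3×1 + 1×2 + 5×2 = 15; y[3] = 1×1 + 5×2 = 11; y[4] = 5×1 = 5

[6, 8, 15, 11, 5]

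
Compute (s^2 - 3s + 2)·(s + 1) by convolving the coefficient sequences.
Ascending coefficients: a = [2, -3, 1], b = [1, 1]. c[0] = 2×1 = 2; c[1] = 2×1 + -3×1 = -1; c[2] = -3×1 + 1×1 = -2; c[3] = 1×1 = 1. Result coefficients: [2, -1, -2, 1] → s^3 - 2s^2 - s + 2

s^3 - 2s^2 - s + 2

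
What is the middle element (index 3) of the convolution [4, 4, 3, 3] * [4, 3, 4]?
Use y[k] = Σ_i a[i]·b[k-i] at k=3. y[3] = 4×4 + 3×3 + 3×4 = 37

37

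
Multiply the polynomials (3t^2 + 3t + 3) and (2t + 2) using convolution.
Ascending coefficients: a = [3, 3, 3], b = [2, 2]. c[0] = 3×2 = 6; c[1] = 3×2 + 3×2 = 12; c[2] = 3×2 + 3×2 = 12; c[3] = 3×2 = 6. Result coefficients: [6, 12, 12, 6] → 6t^3 + 12t^2 + 12t + 6

6t^3 + 12t^2 + 12t + 6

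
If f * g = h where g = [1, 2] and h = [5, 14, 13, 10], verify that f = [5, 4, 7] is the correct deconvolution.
Forward-compute [5, 4, 7] * [1, 2]: h[0] = 5×1 = 5; h[1] = 5×2 + 4×1 = 14; h[2] = 4×2 + 7×1 = 15; h[3] = 7×2 = 14 → [5, 14, 15, 14]. Does not match given h = [5, 14, 13, 10].

Not verified. [5, 4, 7] * [1, 2] = [5, 14, 15, 14], which differs from [5, 14, 13, 10] at index 2.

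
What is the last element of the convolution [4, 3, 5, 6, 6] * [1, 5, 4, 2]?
Use y[k] = Σ_i a[i]·b[k-i] at k=7. y[7] = 6×2 = 12

12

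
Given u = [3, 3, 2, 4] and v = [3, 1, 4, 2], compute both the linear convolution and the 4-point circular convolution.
Linear: y_lin[0] = 3×3 = 9; y_lin[1] = 3×1 + 3×3 = 12; y_lin[2] = 3×4 + 3×1 + 2×3 = 21; y_lin[3] = 3×2 + 3×4 + 2×1 + 4×3 = 32; y_lin[4] = 3×2 + 2×4 + 4×1 = 18; y_lin[5] = 2×2 + 4×4 = 20; y_lin[6] = 4×2 = 8 → [9, 12, 21, 32, 18, 20, 8]. Circular (length 4): y[0] = 3×3 + 3×2 + 2×4 + 4×1 = 27; y[1] = 3×1 + 3×3 + 2×2 + 4×4 = 32; y[2] = 3×4 + 3×1 + 2×3 + 4×2 = 29; y[3] = 3×2 + 3×4 + 2×1 + 4×3 = 32 → [27, 32, 29, 32]

Linear: [9, 12, 21, 32, 18, 20, 8], Circular: [27, 32, 29, 32]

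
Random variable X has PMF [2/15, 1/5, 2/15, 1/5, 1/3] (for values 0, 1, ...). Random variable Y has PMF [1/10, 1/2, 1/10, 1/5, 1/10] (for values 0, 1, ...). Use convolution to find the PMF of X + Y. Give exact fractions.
P(X+Y=k) = Σ_i P(X=i)·P(Y=k-i) — a convolution of [2/15, 1/5, 2/15, 1/5, 1/3] and [1/10, 1/2, 1/10, 1/5, 1/10]. P(X+Y=0) = (2/15)×(1/10) = 1/75; P(X+Y=1) = (2/15)×(1/2) + (1/5)×(1/10) = 1/15 + 1/50 = 13/150; P(X+Y=2) = (2/15)×(1/10) + (1/5)×(1/2) + (2/15)×(1/10) = 1/75 + 1/10 + 1/75 = 19/150; P(X+Y=3) = (2/15)×(1/5) + (1/5)×(1/10) + (2/15)×(1/2) + (1/5)×(1/10) = 2/75 + 1/50 + 1/15 + 1/50 = 2/15; P(X+Y=4) = (2/15)×(1/10) + (1/5)×(1/5) + (2/15)×(1/10) + (1/5)×(1/2) + (1/3)×(1/10) = 1/75 + 1/25 + 1/75 + 1/10 + 1/30 = 1/5; P(X+Y=5) = (1/5)×(1/10) + (2/15)×(1/5) + (1/5)×(1/10) + (1/3)×(1/2) = 1/50 + 2/75 + 1/50 + 1/6 = 7/30; P(X+Y=6) = (2/15)×(1/10) + (1/5)×(1/5) + (1/3)×(1/10) = 1/75 + 1/25 + 1/30 = 13/150; P(X+Y=7) = (1/5)×(1/10) + (1/3)×(1/5) = 1/50 + 1/15 = 13/150; P(X+Y=8) = (1/3)×(1/10) = 1/30. PMF: [1/75, 13/150, 19/150, 2/15, 1/5, 7/30, 13/150, 13/150, 1/30] (sums to 1 ✓)

[1/75, 13/150, 19/150, 2/15, 1/5, 7/30, 13/150, 13/150, 1/30]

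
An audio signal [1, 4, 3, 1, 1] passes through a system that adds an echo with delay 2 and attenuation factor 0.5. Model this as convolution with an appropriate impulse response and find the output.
Direct-path + delayed-attenuated-path model → impulse response h = [1, 0, 0.5] (1 at lag 0, 0.5 at lag 2). Output y[n] = x[n] + 0.5·x[n - 2] (with x[n] = 0 outside 0..4): y[0] = 1 + 0.5×0 = 1; y[1] = 4 + 0.5×0 = 4; y[2] = 3 + 0.5×1 = 3.5; y[3] = 1 + 0.5×4 = 3.0; y[4] = 1 + 0.5×3 = 2.5; y[5] = 0 + 0.5×1 = 0.5; y[6] = 0 + 0.5×1 = 0.5. So y = [1, 4, 3.5, 3.0, 2.5, 0.5, 0.5]

[1, 4, 3.5, 3.0, 2.5, 0.5, 0.5]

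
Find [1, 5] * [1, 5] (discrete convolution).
y[0] = 1×1 = 1; y[1] = 1×5 + 5×1 = 10; y[2] = 5×5 = 25

[1, 10, 25]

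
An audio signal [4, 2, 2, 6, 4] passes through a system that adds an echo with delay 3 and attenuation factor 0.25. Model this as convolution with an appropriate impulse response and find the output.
Direct-path + delayed-attenuated-path model → impulse response h = [1, 0, 0, 0.25] (1 at lag 0, 0.25 at lag 3). Output y[n] = x[n] + 0.25·x[n - 3] (with x[n] = 0 outside 0..4): y[0] = 4 + 0.25×0 = 4; y[1] = 2 + 0.25×0 = 2; y[2] = 2 + 0.25×0 = 2; y[3] = 6 + 0.25×4 = 7.0; y[4] = 4 + 0.25×2 = 4.5; y[5] = 0 + 0.25×2 = 0.5; y[6] = 0 + 0.25×6 = 1.5; y[7] = 0 + 0.25×4 = 1.0. So y = [4, 2, 2, 7.0, 4.5, 0.5, 1.5, 1.0]

[4, 2, 2, 7.0, 4.5, 0.5, 1.5, 1.0]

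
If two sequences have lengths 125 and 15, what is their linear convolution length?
Linear/full convolution length: m + n - 1 = 125 + 15 - 1 = 139

139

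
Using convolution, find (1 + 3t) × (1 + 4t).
Ascending coefficients: a = [1, 3], b = [1, 4]. c[0] = 1×1 = 1; c[1] = 1×4 + 3×1 = 7; c[2] = 3×4 = 12. Result coefficients: [1, 7, 12] → 1 + 7t + 12t^2

1 + 7t + 12t^2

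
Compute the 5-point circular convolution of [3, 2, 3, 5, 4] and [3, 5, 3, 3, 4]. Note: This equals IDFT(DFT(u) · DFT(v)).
Either evaluate y[k] = Σ_j u[j]·v[(k-j) mod 5] directly, or use IDFT(DFT(u) · DFT(v)). y[0] = 3×3 + 2×4 + 3×3 + 5×3 + 4×5 = 61; y[1] = 3×5 + 2×3 + 3×4 + 5×3 + 4×3 = 60; y[2] = 3×3 + 2×5 + 3×3 + 5×4 + 4×3 = 60; y[3] = 3×3 + 2×3 + 3×5 + 5×3 + 4×4 = 61; y[4] = 3×4 + 2×3 + 3×3 + 5×5 + 4×3 = 64. Result: [61, 60, 60, 61, 64]

[61, 60, 60, 61, 64]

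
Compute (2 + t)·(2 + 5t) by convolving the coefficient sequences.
Ascending coefficients: a = [2, 1], b = [2, 5]. c[0] = 2×2 = 4; c[1] = 2×5 + 1×2 = 12; c[2] = 1×5 = 5. Result coefficients: [4, 12, 5] → 4 + 12t + 5t^2

4 + 12t + 5t^2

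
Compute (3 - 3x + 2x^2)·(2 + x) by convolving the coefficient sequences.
Ascending coefficients: a = [3, -3, 2], b = [2, 1]. c[0] = 3×2 = 6; c[1] = 3×1 + -3×2 = -3; c[2] = -3×1 + 2×2 = 1; c[3] = 2×1 = 2. Result coefficients: [6, -3, 1, 2] → 6 - 3x + x^2 + 2x^3

6 - 3x + x^2 + 2x^3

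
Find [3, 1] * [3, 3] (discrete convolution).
y[0] = 3×3 = 9; y[1] = 3×3 + 1×3 = 12; y[2] = 1×3 = 3

[9, 12, 3]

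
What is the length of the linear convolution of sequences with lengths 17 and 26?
Linear/full convolution length: m + n - 1 = 17 + 26 - 1 = 42

42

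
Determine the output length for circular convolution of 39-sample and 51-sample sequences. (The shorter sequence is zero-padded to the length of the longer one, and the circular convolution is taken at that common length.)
Circular convolution (zero-padding the shorter input) has length max(m, n) = max(39, 51) = 51

51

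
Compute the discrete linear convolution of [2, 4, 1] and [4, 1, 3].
y[0] = 2×4 = 8; y[1] = 2×1 + 4×4 = 18; y[2] = 2×3 + 4×1 + 1×4 = 14; y[3] = 4×3 + 1×1 = 13; y[4] = 1×3 = 3

[8, 18, 14, 13, 3]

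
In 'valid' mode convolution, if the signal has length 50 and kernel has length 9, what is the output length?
'Valid' mode counts only positions where the kernel fully overlaps the signal: m - n + 1 = 50 - 9 + 1 = 42

42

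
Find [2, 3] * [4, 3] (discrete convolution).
y[0] = 2×4 = 8; y[1] = 2×3 + 3×4 = 18; y[2] = 3×3 = 9

[8, 18, 9]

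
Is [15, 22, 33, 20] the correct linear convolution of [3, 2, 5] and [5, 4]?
Recompute linear convolution of [3, 2, 5] and [5, 4]: y[0] = 3×5 = 15; y[1] = 3×4 + 2×5 = 22; y[2] = 2×4 + 5×5 = 33; y[3] = 5×4 = 20 → [15, 22, 33, 20]. Given [15, 22, 33, 20] matches, so answer: Yes

Yes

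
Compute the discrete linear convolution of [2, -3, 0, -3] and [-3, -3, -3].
y[0] = 2×-3 = -6; y[1] = 2×-3 + -3×-3 = 3; y[2] = 2×-3 + -3×-3 + 0×-3 = 3; y[3] = -3×-3 + 0×-3 + -3×-3 = 18; y[4] = 0×-3 + -3×-3 = 9; y[5] = -3×-3 = 9

[-6, 3, 3, 18, 9, 9]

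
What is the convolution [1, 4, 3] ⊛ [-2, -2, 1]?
y[0] = 1×-2 = -2; y[1] = 1×-2 + 4×-2 = -10; y[2] = 1×1 + 4×-2 + 3×-2 = -13; y[3] = 4×1 + 3×-2 = -2; y[4] = 3×1 = 3

[-2, -10, -13, -2, 3]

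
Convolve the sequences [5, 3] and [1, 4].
y[0] = 5×1 = 5; y[1] = 5×4 + 3×1 = 23; y[2] = 3×4 = 12

[5, 23, 12]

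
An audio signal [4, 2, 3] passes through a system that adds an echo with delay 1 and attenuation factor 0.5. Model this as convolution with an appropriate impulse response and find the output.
Direct-path + delayed-attenuated-path model → impulse response h = [1, 0.5] (1 at lag 0, 0.5 at lag 1). Output y[n] = x[n] + 0.5·x[n - 1] (with x[n] = 0 outside 0..2): y[0] = 4 + 0.5×0 = 4; y[1] = 2 + 0.5×4 = 4.0; y[2] = 3 + 0.5×2 = 4.0; y[3] = 0 + 0.5×3 = 1.5. So y = [4, 4.0, 4.0, 1.5]

[4, 4.0, 4.0, 1.5]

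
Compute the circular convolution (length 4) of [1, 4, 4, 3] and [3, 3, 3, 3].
Use y[k] = Σ_j a[j]·b[(k-j) mod 4]. y[0] = 1×3 + 4×3 + 4×3 + 3×3 = 36; y[1] = 1×3 + 4×3 + 4×3 + 3×3 = 36; y[2] = 1×3 + 4×3 + 4×3 + 3×3 = 36; y[3] = 1×3 + 4×3 + 4×3 + 3×3 = 36. Result: [36, 36, 36, 36]

[36, 36, 36, 36]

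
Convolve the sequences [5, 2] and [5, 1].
y[0] = 5×5 = 25; y[1] = 5×1 + 2×5 = 15; y[2] = 2×1 = 2

[25, 15, 2]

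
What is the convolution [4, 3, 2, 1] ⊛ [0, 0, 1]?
y[0] = 4×0 = 0; y[1] = 4×0 + 3×0 = 0; y[2] = 4×1 + 3×0 + 2×0 = 4; y[3] = 3×1 + 2×0 + 1×0 = 3; y[4] = 2×1 + 1×0 = 2; y[5] = 1×1 = 1

[0, 0, 4, 3, 2, 1]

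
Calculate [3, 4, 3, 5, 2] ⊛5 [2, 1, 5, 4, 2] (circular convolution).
Use y[k] = Σ_j s[j]·t[(k-j) mod 5]. y[0] = 3×2 + 4×2 + 3×4 + 5×5 + 2×1 = 53; y[1] = 3×1 + 4×2 + 3×2 + 5×4 + 2×5 = 47; y[2] = 3×5 + 4×1 + 3×2 + 5×2 + 2×4 = 43; y[3] = 3×4 + 4×5 + 3×1 + 5×2 + 2×2 = 49; y[4] = 3×2 + 4×4 + 3×5 + 5×1 + 2×2 = 46. Result: [53, 47, 43, 49, 46]

[53, 47, 43, 49, 46]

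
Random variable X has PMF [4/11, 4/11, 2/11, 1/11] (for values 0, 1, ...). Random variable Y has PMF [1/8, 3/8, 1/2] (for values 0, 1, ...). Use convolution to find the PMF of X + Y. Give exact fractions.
P(X+Y=k) = Σ_i P(X=i)·P(Y=k-i) — a convolution of [4/11, 4/11, 2/11, 1/11] and [1/8, 3/8, 1/2]. P(X+Y=0) = (4/11)×(1/8) = 1/22; P(X+Y=1) = (4/11)×(3/8) + (4/11)×(1/8) = 3/22 + 1/22 = 2/11; P(X+Y=2) = (4/11)×(1/2) + (4/11)×(3/8) + (2/11)×(1/8) = 2/11 + 3/22 + 1/44 = 15/44; P(X+Y=3) = (4/11)×(1/2) + (2/11)×(3/8) + (1/11)×(1/8) = 2/11 + 3/44 + 1/88 = 23/88; P(X+Y=4) = (2/11)×(1/2) + (1/11)×(3/8) = 1/11 + 3/88 = 1/8; P(X+Y=5) = (1/11)×(1/2) = 1/22. PMF: [1/22, 2/11, 15/44, 23/88, 1/8, 1/22] (sums to 1 ✓)

[1/22, 2/11, 15/44, 23/88, 1/8, 1/22]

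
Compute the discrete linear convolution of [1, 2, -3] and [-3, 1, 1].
y[0] = 1×-3 = -3; y[1] = 1×1 + 2×-3 = -5; y[2] = 1×1 + 2×1 + -3×-3 = 12; y[3] = 2×1 + -3×1 = -1; y[4] = -3×1 = -3

[-3, -5, 12, -1, -3]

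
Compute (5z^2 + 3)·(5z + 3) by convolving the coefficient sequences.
Ascending coefficients: a = [3, 0, 5], b = [3, 5]. c[0] = 3×3 = 9; c[1] = 3×5 + 0×3 = 15; c[2] = 0×5 + 5×3 = 15; c[3] = 5×5 = 25. Result coefficients: [9, 15, 15, 25] → 25z^3 + 15z^2 + 15z + 9

25z^3 + 15z^2 + 15z + 9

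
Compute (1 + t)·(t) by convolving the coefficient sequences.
Ascending coefficients: a = [1, 1], b = [0, 1]. c[0] = 1×0 = 0; c[1] = 1×1 + 1×0 = 1; c[2] = 1×1 = 1. Result coefficients: [0, 1, 1] → t + t^2

t + t^2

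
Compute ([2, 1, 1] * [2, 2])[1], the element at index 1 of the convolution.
Use y[k] = Σ_i a[i]·b[k-i] at k=1. y[1] = 2×2 + 1×2 = 6

6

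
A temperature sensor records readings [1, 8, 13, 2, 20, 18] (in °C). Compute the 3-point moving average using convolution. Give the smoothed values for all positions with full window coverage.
3-point moving average kernel = [1, 1, 1]. Apply in 'valid' mode (full window coverage): avg[0] = (1 + 8 + 13) / 3 = 7.33; avg[1] = (8 + 13 + 2) / 3 = 7.67; avg[2] = (13 + 2 + 20) / 3 = 11.67; avg[3] = (2 + 20 + 18) / 3 = 13.33. Smoothed values: [7.33, 7.67, 11.67, 13.33]

[7.33, 7.67, 11.67, 13.33]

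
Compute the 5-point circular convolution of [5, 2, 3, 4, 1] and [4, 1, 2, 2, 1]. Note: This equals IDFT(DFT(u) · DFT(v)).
Either evaluate y[k] = Σ_j u[j]·v[(k-j) mod 5] directly, or use IDFT(DFT(u) · DFT(v)). y[0] = 5×4 + 2×1 + 3×2 + 4×2 + 1×1 = 37; y[1] = 5×1 + 2×4 + 3×1 + 4×2 + 1×2 = 26; y[2] = 5×2 + 2×1 + 3×4 + 4×1 + 1×2 = 30; y[3] = 5×2 + 2×2 + 3×1 + 4×4 + 1×1 = 34; y[4] = 5×1 + 2×2 + 3×2 + 4×1 + 1×4 = 23. Result: [37, 26, 30, 34, 23]

[37, 26, 30, 34, 23]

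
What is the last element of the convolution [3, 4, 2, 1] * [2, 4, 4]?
Use y[k] = Σ_i a[i]·b[k-i] at k=5. y[5] = 1×4 = 4

4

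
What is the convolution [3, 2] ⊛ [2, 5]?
y[0] = 3×2 = 6; y[1] = 3×5 + 2×2 = 19; y[2] = 2×5 = 10

[6, 19, 10]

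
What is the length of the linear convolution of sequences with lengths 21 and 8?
Linear/full convolution length: m + n - 1 = 21 + 8 - 1 = 28

28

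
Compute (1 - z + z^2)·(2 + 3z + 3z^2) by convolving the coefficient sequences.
Ascending coefficients: a = [1, -1, 1], b = [2, 3, 3]. c[0] = 1×2 = 2; c[1] = 1×3 + -1×2 = 1; c[2] = 1×3 + -1×3 + 1×2 = 2; c[3] = -1×3 + 1×3 = 0; c[4] = 1×3 = 3. Result coefficients: [2, 1, 2, 0, 3] → 2 + z + 2z^2 + 3z^4

2 + z + 2z^2 + 3z^4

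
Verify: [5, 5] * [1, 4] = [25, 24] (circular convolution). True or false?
Recompute circular convolution of [5, 5] and [1, 4]: y[0] = 5×1 + 5×4 = 25; y[1] = 5×4 + 5×1 = 25 → [25, 25]. Compare to given [25, 24]: they differ at index 1: given 24, correct 25, so answer: No

No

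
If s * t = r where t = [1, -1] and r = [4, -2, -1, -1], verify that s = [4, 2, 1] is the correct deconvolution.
Forward-compute [4, 2, 1] * [1, -1]: r[0] = 4×1 = 4; r[1] = 4×-1 + 2×1 = -2; r[2] = 2×-1 + 1×1 = -1; r[3] = 1×-1 = -1 → [4, -2, -1, -1]. Matches given r = [4, -2, -1, -1], so verified.

Verified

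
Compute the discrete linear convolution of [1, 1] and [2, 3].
y[0] = 1×2 = 2; y[1] = 1×3 + 1×2 = 5; y[2] = 1×3 = 3

[2, 5, 3]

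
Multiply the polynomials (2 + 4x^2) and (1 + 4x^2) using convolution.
Ascending coefficients: a = [2, 0, 4], b = [1, 0, 4]. c[0] = 2×1 = 2; c[1] = 2×0 + 0×1 = 0; c[2] = 2×4 + 0×0 + 4×1 = 12; c[3] = 0×4 + 4×0 = 0; c[4] = 4×4 = 16. Result coefficients: [2, 0, 12, 0, 16] → 2 + 12x^2 + 16x^4

2 + 12x^2 + 16x^4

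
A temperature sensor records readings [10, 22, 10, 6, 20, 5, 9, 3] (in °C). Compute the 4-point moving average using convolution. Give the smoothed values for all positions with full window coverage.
4-point moving average kernel = [1, 1, 1, 1]. Apply in 'valid' mode (full window coverage): avg[0] = (10 + 22 + 10 + 6) / 4 = 12.0; avg[1] = (22 + 10 + 6 + 20) / 4 = 14.5; avg[2] = (10 + 6 + 20 + 5) / 4 = 10.25; avg[3] = (6 + 20 + 5 + 9) / 4 = 10.0; avg[4] = (20 + 5 + 9 + 3) / 4 = 9.25. Smoothed values: [12.0, 14.5, 10.25, 10.0, 9.25]

[12.0, 14.5, 10.25, 10.0, 9.25]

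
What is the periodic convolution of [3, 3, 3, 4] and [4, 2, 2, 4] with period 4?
Use y[k] = Σ_j x[j]·h[(k-j) mod 4]. y[0] = 3×4 + 3×4 + 3×2 + 4×2 = 38; y[1] = 3×2 + 3×4 + 3×4 + 4×2 = 38; y[2] = 3×2 + 3×2 + 3×4 + 4×4 = 40; y[3] = 3×4 + 3×2 + 3×2 + 4×4 = 40. Result: [38, 38, 40, 40]

[38, 38, 40, 40]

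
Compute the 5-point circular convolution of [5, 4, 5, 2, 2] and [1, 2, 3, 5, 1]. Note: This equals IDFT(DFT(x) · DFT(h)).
Either evaluate y[k] = Σ_j x[j]·h[(k-j) mod 5] directly, or use IDFT(DFT(x) · DFT(h)). y[0] = 5×1 + 4×1 + 5×5 + 2×3 + 2×2 = 44; y[1] = 5×2 + 4×1 + 5×1 + 2×5 + 2×3 = 35; y[2] = 5×3 + 4×2 + 5×1 + 2×1 + 2×5 = 40; y[3] = 5×5 + 4×3 + 5×2 + 2×1 + 2×1 = 51; y[4] = 5×1 + 4×5 + 5×3 + 2×2 + 2×1 = 46. Result: [44, 35, 40, 51, 46]

[44, 35, 40, 51, 46]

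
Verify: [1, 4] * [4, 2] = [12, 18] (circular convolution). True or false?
Recompute circular convolution of [1, 4] and [4, 2]: y[0] = 1×4 + 4×2 = 12; y[1] = 1×2 + 4×4 = 18 → [12, 18]. Given [12, 18] matches, so answer: Yes

Yes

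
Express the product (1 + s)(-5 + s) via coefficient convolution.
Ascending coefficients: a = [1, 1], b = [-5, 1]. c[0] = 1×-5 = -5; c[1] = 1×1 + 1×-5 = -4; c[2] = 1×1 = 1. Result coefficients: [-5, -4, 1] → -5 - 4s + s^2

-5 - 4s + s^2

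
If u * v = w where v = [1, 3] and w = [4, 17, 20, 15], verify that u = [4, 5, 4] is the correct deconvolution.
Forward-compute [4, 5, 4] * [1, 3]: w[0] = 4×1 = 4; w[1] = 4×3 + 5×1 = 17; w[2] = 5×3 + 4×1 = 19; w[3] = 4×3 = 12 → [4, 17, 19, 12]. Does not match given w = [4, 17, 20, 15].

Not verified. [4, 5, 4] * [1, 3] = [4, 17, 19, 12], which differs from [4, 17, 20, 15] at index 2.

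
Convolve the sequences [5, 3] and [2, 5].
y[0] = 5×2 = 10; y[1] = 5×5 + 3×2 = 31; y[2] = 3×5 = 15

[10, 31, 15]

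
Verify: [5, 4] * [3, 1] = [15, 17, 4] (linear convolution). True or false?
Recompute linear convolution of [5, 4] and [3, 1]: y[0] = 5×3 = 15; y[1] = 5×1 + 4×3 = 17; y[2] = 4×1 = 4 → [15, 17, 4]. Given [15, 17, 4] matches, so answer: Yes

Yes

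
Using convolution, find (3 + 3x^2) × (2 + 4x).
Ascending coefficients: a = [3, 0, 3], b = [2, 4]. c[0] = 3×2 = 6; c[1] = 3×4 + 0×2 = 12; c[2] = 0×4 + 3×2 = 6; c[3] = 3×4 = 12. Result coefficients: [6, 12, 6, 12] → 6 + 12x + 6x^2 + 12x^3

6 + 12x + 6x^2 + 12x^3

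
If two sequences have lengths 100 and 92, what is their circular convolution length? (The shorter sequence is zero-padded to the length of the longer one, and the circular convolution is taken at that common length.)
Circular convolution (zero-padding the shorter input) has length max(m, n) = max(100, 92) = 100

100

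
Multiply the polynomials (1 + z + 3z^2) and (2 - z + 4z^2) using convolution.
Ascending coefficients: a = [1, 1, 3], b = [2, -1, 4]. c[0] = 1×2 = 2; c[1] = 1×-1 + 1×2 = 1; c[2] = 1×4 + 1×-1 + 3×2 = 9; c[3] = 1×4 + 3×-1 = 1; c[4] = 3×4 = 12. Result coefficients: [2, 1, 9, 1, 12] → 2 + z + 9z^2 + z^3 + 12z^4

2 + z + 9z^2 + z^3 + 12z^4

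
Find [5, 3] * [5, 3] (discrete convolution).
y[0] = 5×5 = 25; y[1] = 5×3 + 3×5 = 30; y[2] = 3×3 = 9

[25, 30, 9]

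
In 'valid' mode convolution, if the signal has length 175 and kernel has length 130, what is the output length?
'Valid' mode counts only positions where the kernel fully overlaps the signal: m - n + 1 = 175 - 130 + 1 = 46

46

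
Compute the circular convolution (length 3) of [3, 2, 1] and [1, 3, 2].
Use y[k] = Σ_j a[j]·b[(k-j) mod 3]. y[0] = 3×1 + 2×2 + 1×3 = 10; y[1] = 3×3 + 2×1 + 1×2 = 13; y[2] = 3×2 + 2×3 + 1×1 = 13. Result: [10, 13, 13]

[10, 13, 13]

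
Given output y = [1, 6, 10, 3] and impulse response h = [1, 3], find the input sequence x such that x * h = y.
Deconvolve y=[1, 6, 10, 3] by h=[1, 3]. Since h[0]=1, solve forward: x[0] = y[0] / 1 = 1; x[1] = (y[1] - 1×3) / 1 = 3; x[2] = (y[2] - 3×3) / 1 = 1. So x = [1, 3, 1]. Check by forward convolution: y[0] = 1×1 = 1; y[1] = 1×3 + 3×1 = 6; y[2] = 3×3 + 1×1 = 10; y[3] = 1×3 = 3

[1, 3, 1]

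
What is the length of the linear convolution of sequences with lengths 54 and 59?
Linear/full convolution length: m + n - 1 = 54 + 59 - 1 = 112

112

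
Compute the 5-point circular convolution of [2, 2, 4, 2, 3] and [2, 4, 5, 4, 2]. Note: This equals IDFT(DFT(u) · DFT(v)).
Either evaluate y[k] = Σ_j u[j]·v[(k-j) mod 5] directly, or use IDFT(DFT(u) · DFT(v)). y[0] = 2×2 + 2×2 + 4×4 + 2×5 + 3×4 = 46; y[1] = 2×4 + 2×2 + 4×2 + 2×4 + 3×5 = 43; y[2] = 2×5 + 2×4 + 4×2 + 2×2 + 3×4 = 42; y[3] = 2×4 + 2×5 + 4×4 + 2×2 + 3×2 = 44; y[4] = 2×2 + 2×4 + 4×5 + 2×4 + 3×2 = 46. Result: [46, 43, 42, 44, 46]

[46, 43, 42, 44, 46]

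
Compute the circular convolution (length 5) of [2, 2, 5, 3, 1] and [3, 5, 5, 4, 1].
Use y[k] = Σ_j a[j]·b[(k-j) mod 5]. y[0] = 2×3 + 2×1 + 5×4 + 3×5 + 1×5 = 48; y[1] = 2×5 + 2×3 + 5×1 + 3×4 + 1×5 = 38; y[2] = 2×5 + 2×5 + 5×3 + 3×1 + 1×4 = 42; y[3] = 2×4 + 2×5 + 5×5 + 3×3 + 1×1 = 53; y[4] = 2×1 + 2×4 + 5×5 + 3×5 + 1×3 = 53. Result: [48, 38, 42, 53, 53]

[48, 38, 42, 53, 53]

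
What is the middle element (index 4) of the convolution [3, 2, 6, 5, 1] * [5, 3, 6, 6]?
Use y[k] = Σ_i a[i]·b[k-i] at k=4. y[4] = 2×6 + 6×6 + 5×3 + 1×5 = 68

68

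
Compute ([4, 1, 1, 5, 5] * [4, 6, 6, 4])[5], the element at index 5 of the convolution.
Use y[k] = Σ_i a[i]·b[k-i] at k=5. y[5] = 1×4 + 5×6 + 5×6 = 64

64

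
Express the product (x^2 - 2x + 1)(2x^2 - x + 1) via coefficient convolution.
Ascending coefficients: a = [1, -2, 1], b = [1, -1, 2]. c[0] = 1×1 = 1; c[1] = 1×-1 + -2×1 = -3; c[2] = 1×2 + -2×-1 + 1×1 = 5; c[3] = -2×2 + 1×-1 = -5; c[4] = 1×2 = 2. Result coefficients: [1, -3, 5, -5, 2] → 2x^4 - 5x^3 + 5x^2 - 3x + 1

2x^4 - 5x^3 + 5x^2 - 3x + 1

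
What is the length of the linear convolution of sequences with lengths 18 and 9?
Linear/full convolution length: m + n - 1 = 18 + 9 - 1 = 26

26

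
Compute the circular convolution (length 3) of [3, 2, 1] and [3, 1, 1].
Use y[k] = Σ_j x[j]·h[(k-j) mod 3]. y[0] = 3×3 + 2×1 + 1×1 = 12; y[1] = 3×1 + 2×3 + 1×1 = 10; y[2] = 3×1 + 2×1 + 1×3 = 8. Result: [12, 10, 8]

[12, 10, 8]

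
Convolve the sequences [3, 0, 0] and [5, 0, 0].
y[0] = 3×5 = 15; y[1] = 3×0 + 0×5 = 0; y[2] = 3×0 + 0×0 + 0×5 = 0; y[3] = 0×0 + 0×0 = 0; y[4] = 0×0 = 0

[15, 0, 0, 0, 0]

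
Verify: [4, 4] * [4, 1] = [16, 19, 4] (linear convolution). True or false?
Recompute linear convolution of [4, 4] and [4, 1]: y[0] = 4×4 = 16; y[1] = 4×1 + 4×4 = 20; y[2] = 4×1 = 4 → [16, 20, 4]. Compare to given [16, 19, 4]: they differ at index 1: given 19, correct 20, so answer: No

No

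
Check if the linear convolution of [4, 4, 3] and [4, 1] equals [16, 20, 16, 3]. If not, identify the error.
Recompute linear convolution of [4, 4, 3] and [4, 1]: y[0] = 4×4 = 16; y[1] = 4×1 + 4×4 = 20; y[2] = 4×1 + 3×4 = 16; y[3] = 3×1 = 3 → [16, 20, 16, 3]. Given [16, 20, 16, 3] matches, so answer: Yes

Yes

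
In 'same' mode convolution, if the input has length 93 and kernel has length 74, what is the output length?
'Same' mode returns an output with the same length as the input: 93

93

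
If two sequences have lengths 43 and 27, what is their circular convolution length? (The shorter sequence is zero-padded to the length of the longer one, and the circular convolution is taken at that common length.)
Circular convolution (zero-padding the shorter input) has length max(m, n) = max(43, 27) = 43

43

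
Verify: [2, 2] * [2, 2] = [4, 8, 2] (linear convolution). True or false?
Recompute linear convolution of [2, 2] and [2, 2]: y[0] = 2×2 = 4; y[1] = 2×2 + 2×2 = 8; y[2] = 2×2 = 4 → [4, 8, 4]. Compare to given [4, 8, 2]: they differ at index 2: given 2, correct 4, so answer: No

No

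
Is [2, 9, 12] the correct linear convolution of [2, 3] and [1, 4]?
Recompute linear convolution of [2, 3] and [1, 4]: y[0] = 2×1 = 2; y[1] = 2×4 + 3×1 = 11; y[2] = 3×4 = 12 → [2, 11, 12]. Compare to given [2, 9, 12]: they differ at index 1: given 9, correct 11, so answer: No

No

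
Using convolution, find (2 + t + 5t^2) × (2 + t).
Ascending coefficients: a = [2, 1, 5], b = [2, 1]. c[0] = 2×2 = 4; c[1] = 2×1 + 1×2 = 4; c[2] = 1×1 + 5×2 = 11; c[3] = 5×1 = 5. Result coefficients: [4, 4, 11, 5] → 4 + 4t + 11t^2 + 5t^3

4 + 4t + 11t^2 + 5t^3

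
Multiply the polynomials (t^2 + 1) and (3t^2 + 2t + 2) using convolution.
Ascending coefficients: a = [1, 0, 1], b = [2, 2, 3]. c[0] = 1×2 = 2; c[1] = 1×2 + 0×2 = 2; c[2] = 1×3 + 0×2 + 1×2 = 5; c[3] = 0×3 + 1×2 = 2; c[4] = 1×3 = 3. Result coefficients: [2, 2, 5, 2, 3] → 3t^4 + 2t^3 + 5t^2 + 2t + 2

3t^4 + 2t^3 + 5t^2 + 2t + 2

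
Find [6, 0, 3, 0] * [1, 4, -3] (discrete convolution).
y[0] = 6×1 = 6; y[1] = 6×4 + 0×1 = 24; y[2] = 6×-3 + 0×4 + 3×1 = -15; y[3] = 0×-3 + 3×4 + 0×1 = 12; y[4] = 3×-3 + 0×4 = -9; y[5] = 0×-3 = 0

[6, 24, -15, 12, -9, 0]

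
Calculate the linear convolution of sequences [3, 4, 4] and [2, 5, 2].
y[0] = 3×2 = 6; y[1] = 3×5 + 4×2 = 23; y[2] = 3×2 + 4×5 + 4×2 = 34; y[3] = 4×2 + 4×5 = 28; y[4] = 4×2 = 8

[6, 23, 34, 28, 8]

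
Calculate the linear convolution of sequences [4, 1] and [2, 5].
y[0] = 4×2 = 8; y[1] = 4×5 + 1×2 = 22; y[2] = 1×5 = 5

[8, 22, 5]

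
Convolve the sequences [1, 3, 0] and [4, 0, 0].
y[0] = 1×4 = 4; y[1] = 1×0 + 3×4 = 12; y[2] = 1×0 + 3×0 + 0×4 = 0; y[3] = 3×0 + 0×0 = 0; y[4] = 0×0 = 0

[4, 12, 0, 0, 0]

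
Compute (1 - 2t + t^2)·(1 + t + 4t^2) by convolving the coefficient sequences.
Ascending coefficients: a = [1, -2, 1], b = [1, 1, 4]. c[0] = 1×1 = 1; c[1] = 1×1 + -2×1 = -1; c[2] = 1×4 + -2×1 + 1×1 = 3; c[3] = -2×4 + 1×1 = -7; c[4] = 1×4 = 4. Result coefficients: [1, -1, 3, -7, 4] → 1 - t + 3t^2 - 7t^3 + 4t^4

1 - t + 3t^2 - 7t^3 + 4t^4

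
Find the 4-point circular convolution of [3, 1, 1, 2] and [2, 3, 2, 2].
Use y[k] = Σ_j a[j]·b[(k-j) mod 4]. y[0] = 3×2 + 1×2 + 1×2 + 2×3 = 16; y[1] = 3×3 + 1×2 + 1×2 + 2×2 = 17; y[2] = 3×2 + 1×3 + 1×2 + 2×2 = 15; y[3] = 3×2 + 1×2 + 1×3 + 2×2 = 15. Result: [16, 17, 15, 15]

[16, 17, 15, 15]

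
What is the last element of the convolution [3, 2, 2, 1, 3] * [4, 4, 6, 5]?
Use y[k] = Σ_i a[i]·b[k-i] at k=7. y[7] = 3×5 = 15

15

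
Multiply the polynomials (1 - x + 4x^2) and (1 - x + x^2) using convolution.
Ascending coefficients: a = [1, -1, 4], b = [1, -1, 1]. c[0] = 1×1 = 1; c[1] = 1×-1 + -1×1 = -2; c[2] = 1×1 + -1×-1 + 4×1 = 6; c[3] = -1×1 + 4×-1 = -5; c[4] = 4×1 = 4. Result coefficients: [1, -2, 6, -5, 4] → 1 - 2x + 6x^2 - 5x^3 + 4x^4

1 - 2x + 6x^2 - 5x^3 + 4x^4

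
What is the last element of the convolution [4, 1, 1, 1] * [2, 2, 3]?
Use y[k] = Σ_i a[i]·b[k-i] at k=5. y[5] = 1×3 = 3

3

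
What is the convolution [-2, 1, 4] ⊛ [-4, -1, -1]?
y[0] = -2×-4 = 8; y[1] = -2×-1 + 1×-4 = -2; y[2] = -2×-1 + 1×-1 + 4×-4 = -15; y[3] = 1×-1 + 4×-1 = -5; y[4] = 4×-1 = -4

[8, -2, -15, -5, -4]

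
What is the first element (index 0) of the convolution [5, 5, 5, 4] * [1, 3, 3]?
Use y[k] = Σ_i a[i]·b[k-i] at k=0. y[0] = 5×1 = 5

5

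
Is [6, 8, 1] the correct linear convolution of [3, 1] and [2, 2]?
Recompute linear convolution of [3, 1] and [2, 2]: y[0] = 3×2 = 6; y[1] = 3×2 + 1×2 = 8; y[2] = 1×2 = 2 → [6, 8, 2]. Compare to given [6, 8, 1]: they differ at index 2: given 1, correct 2, so answer: No

No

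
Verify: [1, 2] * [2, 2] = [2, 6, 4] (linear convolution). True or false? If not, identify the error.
Recompute linear convolution of [1, 2] and [2, 2]: y[0] = 1×2 = 2; y[1] = 1×2 + 2×2 = 6; y[2] = 2×2 = 4 → [2, 6, 4]. Given [2, 6, 4] matches, so answer: Yes

Yes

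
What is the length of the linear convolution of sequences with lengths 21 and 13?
Linear/full convolution length: m + n - 1 = 21 + 13 - 1 = 33

33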